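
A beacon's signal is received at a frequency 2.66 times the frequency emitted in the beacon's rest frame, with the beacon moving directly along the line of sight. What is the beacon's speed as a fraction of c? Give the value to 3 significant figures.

β ≈ 0.752

f_obs/f_src = √((1+β)/(1−β)) = 2.66  ⇒  (1+β)/(1−β) = 7.0756
β = |1 − D²|/(1 + D²) = |1 − 7.0756|/(1 + 7.0756) = 0.752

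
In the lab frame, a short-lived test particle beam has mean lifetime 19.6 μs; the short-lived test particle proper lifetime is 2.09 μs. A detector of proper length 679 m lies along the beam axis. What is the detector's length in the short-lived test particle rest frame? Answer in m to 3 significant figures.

L ≈ 72.4 m

Time dilation ⇒ γ = Δt/τ₀ = 19.6/2.09 = 9.3780
Length contraction: L = L₀/γ = 679/9.3780 = 72.4 m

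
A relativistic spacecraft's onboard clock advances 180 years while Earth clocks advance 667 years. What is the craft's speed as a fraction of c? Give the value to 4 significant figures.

γ = Δt/τ₀ = 667/180 = 3.70556
β = √(1 − 1/γ²) = √(1 − 1/3.70556²) = 0.9629

β ≈ 0.9629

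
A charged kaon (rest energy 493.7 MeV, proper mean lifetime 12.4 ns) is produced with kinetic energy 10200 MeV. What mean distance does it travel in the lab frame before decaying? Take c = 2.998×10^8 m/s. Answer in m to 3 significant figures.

d ≈ 80.4 m

γ = 1 + K/(m₀c²) = 1 + 10200/493.7 = 21.660
β = √(1 − 1/γ²) = 0.99893
Dilated lifetime: γτ₀ = 21.660 × 12.4 ns = 268.59 ns
d = βc·γτ₀ = 0.99893 × (2.998×10^8 m/s) × 2.6859×10^-7 s = 80.4 m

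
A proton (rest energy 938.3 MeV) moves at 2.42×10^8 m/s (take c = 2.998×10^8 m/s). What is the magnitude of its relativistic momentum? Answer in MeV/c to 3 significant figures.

β = v/c = 2.42×10^8 / 2.998×10^8 = 0.80720
γ = 1/√(1 − 0.80720²) = 1.6941
p = γβm₀c = 1.6941 × 0.80720 × 938.3 MeV/c = 1280 MeV/c

p ≈ 1280 MeV/c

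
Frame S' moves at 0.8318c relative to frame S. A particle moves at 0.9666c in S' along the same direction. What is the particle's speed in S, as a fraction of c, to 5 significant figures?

u ≈ 0.99689c

Relativistic velocity addition: u = (u' + v)/(1 + u'v/c²)
= (0.9666 + 0.8318)/(1 + 0.9666×0.8318) = 1.7984/1.804018 = 0.99689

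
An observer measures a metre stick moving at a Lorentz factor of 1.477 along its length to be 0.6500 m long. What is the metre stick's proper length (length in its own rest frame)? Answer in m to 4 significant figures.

L₀ ≈ 0.9601 m

γ = 1.477 (given)
L₀ = γL = 1.477 × 0.6500 = 0.9601 m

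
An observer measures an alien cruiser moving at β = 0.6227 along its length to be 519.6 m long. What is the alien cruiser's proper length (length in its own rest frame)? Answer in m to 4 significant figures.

L₀ ≈ 664.1 m

γ = 1/√(1 − 0.6227²) = 1.27802
L₀ = γL = 1.27802 × 519.6 = 664.1 m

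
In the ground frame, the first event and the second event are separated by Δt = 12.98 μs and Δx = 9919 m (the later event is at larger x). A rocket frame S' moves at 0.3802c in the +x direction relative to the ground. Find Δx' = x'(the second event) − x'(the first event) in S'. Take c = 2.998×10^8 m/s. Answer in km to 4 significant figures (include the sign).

Δx' ≈ 9.125 km

γ = 1/√(1 − 0.3802²) = 1.08119
Δx' = γ(Δx − vΔt) = 1.08119 × (9919 m − 0.3802×(2.998×10^8 m/s)×12.98×10^-6 s)
= 1.08119 × (8439.49 m) = 9.125 km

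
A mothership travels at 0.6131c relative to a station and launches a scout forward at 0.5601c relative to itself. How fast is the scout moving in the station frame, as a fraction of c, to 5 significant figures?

u ≈ 0.87331c

Compose boost 2: (0.5601 + 0.6131)/(1 + 0.5601×0.6131) = 1.1732/1.343397 = 0.87331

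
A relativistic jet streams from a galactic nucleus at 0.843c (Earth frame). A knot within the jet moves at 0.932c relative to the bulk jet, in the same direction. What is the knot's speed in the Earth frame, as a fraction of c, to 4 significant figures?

Relativistic velocity addition: u = (u' + v)/(1 + u'v/c²)
= (0.932 + 0.843)/(1 + 0.932×0.843) = 1.775/1.78568 = 0.9940

u ≈ 0.9940c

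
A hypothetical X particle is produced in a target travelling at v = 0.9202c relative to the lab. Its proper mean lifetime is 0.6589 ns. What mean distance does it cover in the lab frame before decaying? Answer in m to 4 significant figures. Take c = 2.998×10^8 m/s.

d ≈ 0.4644 m

γ = 1/√(1 − 0.9202²) = 2.55461
Dilated lifetime: Δt = γτ₀ = 2.55461 × 0.6589 ns = 1.68324 ns
d = vΔt = 0.9202c × 1.68324 ns = 2.75876×10^8 m/s × 1.68324×10^-9 s = 0.4644 m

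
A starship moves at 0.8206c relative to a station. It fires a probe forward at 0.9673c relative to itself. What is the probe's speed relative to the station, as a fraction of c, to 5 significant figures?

u ≈ 0.99673c

Relativistic velocity addition: u = (u' + v)/(1 + u'v/c²)
= (0.9673 + 0.8206)/(1 + 0.9673×0.8206) = 1.7879/1.793766 = 0.99673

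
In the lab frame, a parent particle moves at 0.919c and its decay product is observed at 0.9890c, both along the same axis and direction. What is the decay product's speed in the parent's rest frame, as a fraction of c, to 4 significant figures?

u' ≈ 0.7683c

Inverse velocity addition: u' = (u − v)/(1 − uv/c²)
= (0.9890 − 0.919)/(1 − 0.9890×0.919) = 0.07000/0.0911090 = 0.7683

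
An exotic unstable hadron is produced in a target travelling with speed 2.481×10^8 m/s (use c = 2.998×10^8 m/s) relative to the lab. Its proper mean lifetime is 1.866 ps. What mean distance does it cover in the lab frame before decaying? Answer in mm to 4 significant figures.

d ≈ 0.8247 mm

β = v/c = 2.481×10^8 / 2.998×10^8 = 0.827552
γ = 1/√(1 − 0.827552²) = 1.78129
Dilated lifetime: Δt = γτ₀ = 1.78129 × 1.866 ps = 3.32390 ps
d = vΔt = 0.827552c × 3.32390 ps = 2.48100×10^8 m/s × 3.32390×10^-12 s = 0.8247 mm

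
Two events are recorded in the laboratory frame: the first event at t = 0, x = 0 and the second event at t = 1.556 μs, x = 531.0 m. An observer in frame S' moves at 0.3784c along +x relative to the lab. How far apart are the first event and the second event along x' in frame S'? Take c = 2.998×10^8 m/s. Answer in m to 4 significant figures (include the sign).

Δx' ≈ 383.0 m

γ = 1/√(1 − 0.3784²) = 1.08033
Δx' = γ(Δx − vΔt) = 1.08033 × (531.0 m − 0.3784×(2.998×10^8 m/s)×1.556×10^-6 s)
= 1.08033 × (354.481 m) = 383.0 m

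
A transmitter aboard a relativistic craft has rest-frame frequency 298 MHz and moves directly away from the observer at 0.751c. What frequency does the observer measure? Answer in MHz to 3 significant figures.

f_obs ≈ 112 MHz

Relativistic Doppler: f_obs = f_src √((1−β)/(1+β))
= 298 × √(0.24900/1.7510) = 298 × 0.37710 = 112 MHz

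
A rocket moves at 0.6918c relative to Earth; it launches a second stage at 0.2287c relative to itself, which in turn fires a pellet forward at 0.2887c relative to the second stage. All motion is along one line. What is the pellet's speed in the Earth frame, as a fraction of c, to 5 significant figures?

Compose boost 2: (0.2287 + 0.6918)/(1 + 0.2287×0.6918) = 0.92050/1.158215 = 0.7947577
Compose boost 3: (0.2887 + 0.7947577)/(1 + 0.2887×0.7947577) = 1.083458/1.229447 = 0.88126

u ≈ 0.88126c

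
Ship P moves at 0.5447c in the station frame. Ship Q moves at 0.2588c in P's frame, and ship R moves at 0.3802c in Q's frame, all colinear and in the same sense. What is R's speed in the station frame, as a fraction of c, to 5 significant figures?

u ≈ 0.85540c

Compose boost 2: (0.2588 + 0.5447)/(1 + 0.2588×0.5447) = 0.80350/1.140968 = 0.7042264
Compose boost 3: (0.3802 + 0.7042264)/(1 + 0.3802×0.7042264) = 1.084426/1.267747 = 0.85540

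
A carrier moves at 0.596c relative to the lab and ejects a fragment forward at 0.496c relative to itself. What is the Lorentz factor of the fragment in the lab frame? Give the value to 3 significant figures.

u_lab = (0.496 + 0.596)/(1 + 0.496×0.596) = 1.092/1.29562 = 0.842842
γ = 1/√(1 − 0.842842²) = 1.86

γ ≈ 1.86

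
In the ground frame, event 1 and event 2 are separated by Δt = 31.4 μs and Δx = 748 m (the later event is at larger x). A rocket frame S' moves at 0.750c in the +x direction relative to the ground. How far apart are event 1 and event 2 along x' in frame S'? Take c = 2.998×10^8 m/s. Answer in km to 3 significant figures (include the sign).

γ = 1/√(1 − 0.750²) = 1.5119
Δx' = γ(Δx − vΔt) = 1.5119 × (748 m − 0.750×(2.998×10^8 m/s)×31.4×10^-6 s)
= 1.5119 × (-6312.3 m) = -9.54 km

Δx' ≈ -9.54 km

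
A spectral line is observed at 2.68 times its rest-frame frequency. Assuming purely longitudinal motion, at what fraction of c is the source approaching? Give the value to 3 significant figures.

f_obs/f_src = √((1+β)/(1−β)) = 2.68  ⇒  (1+β)/(1−β) = 7.1824
β = |1 − D²|/(1 + D²) = |1 − 7.1824|/(1 + 7.1824) = 0.756

β ≈ 0.756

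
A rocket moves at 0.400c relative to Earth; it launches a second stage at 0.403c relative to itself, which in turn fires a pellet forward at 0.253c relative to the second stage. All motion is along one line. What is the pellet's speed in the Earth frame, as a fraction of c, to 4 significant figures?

Compose boost 2: (0.403 + 0.400)/(1 + 0.403×0.400) = 0.8030/1.16120 = 0.691526
Compose boost 3: (0.253 + 0.691526)/(1 + 0.253×0.691526) = 0.944526/1.17496 = 0.8039

u ≈ 0.8039c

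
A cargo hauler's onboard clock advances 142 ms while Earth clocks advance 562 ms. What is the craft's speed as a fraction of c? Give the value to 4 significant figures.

β ≈ 0.9676

γ = Δt/τ₀ = 562/142 = 3.95775
β = √(1 − 1/γ²) = √(1 − 1/3.95775²) = 0.9676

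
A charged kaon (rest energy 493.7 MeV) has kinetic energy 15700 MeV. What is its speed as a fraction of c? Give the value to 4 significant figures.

γ = 1 + K/(m₀c²) = 1 + 15700/493.7 = 32.8007
β = √(1 − 1/γ²) = 0.9995

β ≈ 0.9995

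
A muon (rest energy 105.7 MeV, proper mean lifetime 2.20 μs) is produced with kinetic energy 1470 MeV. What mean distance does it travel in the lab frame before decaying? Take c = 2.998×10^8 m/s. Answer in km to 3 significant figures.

d ≈ 9.81 km

γ = 1 + K/(m₀c²) = 1 + 1470/105.7 = 14.907
β = √(1 − 1/γ²) = 0.99775
Dilated lifetime: γτ₀ = 14.907 × 2.20 μs = 32.796 μs
d = βc·γτ₀ = 0.99775 × (2.998×10^8 m/s) × 3.2796×10^-5 s = 9.81 km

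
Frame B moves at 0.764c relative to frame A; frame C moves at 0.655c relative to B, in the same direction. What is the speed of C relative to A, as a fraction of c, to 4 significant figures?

Compose boost 2: (0.655 + 0.764)/(1 + 0.655×0.764) = 1.419/1.50042 = 0.9457

u ≈ 0.9457c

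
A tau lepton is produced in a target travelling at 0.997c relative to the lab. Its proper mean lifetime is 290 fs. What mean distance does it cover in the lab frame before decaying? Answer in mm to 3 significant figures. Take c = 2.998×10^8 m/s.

d ≈ 1.12 mm

γ = 1/√(1 − 0.997²) = 12.920
Dilated lifetime: Δt = γτ₀ = 12.920 × 290 fs = 3746.7 fs
d = vΔt = 0.997c × 3746.7 fs = 2.9890×10^8 m/s × 3.7467×10^-12 s = 1.12 mm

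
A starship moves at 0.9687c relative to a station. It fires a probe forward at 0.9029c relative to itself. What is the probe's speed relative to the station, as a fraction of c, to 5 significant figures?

u ≈ 0.99838c

Relativistic velocity addition: u = (u' + v)/(1 + u'v/c²)
= (0.9029 + 0.9687)/(1 + 0.9029×0.9687) = 1.8716/1.874639 = 0.99838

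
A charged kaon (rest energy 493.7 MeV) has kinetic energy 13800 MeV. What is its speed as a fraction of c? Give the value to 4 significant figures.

β ≈ 0.9994

γ = 1 + K/(m₀c²) = 1 + 13800/493.7 = 28.9522
β = √(1 − 1/γ²) = 0.9994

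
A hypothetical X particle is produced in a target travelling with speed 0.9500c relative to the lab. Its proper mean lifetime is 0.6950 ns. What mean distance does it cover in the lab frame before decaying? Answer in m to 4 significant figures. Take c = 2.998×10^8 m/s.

d ≈ 0.6339 m

γ = 1/√(1 − 0.9500²) = 3.20256
Dilated lifetime: Δt = γτ₀ = 3.20256 × 0.6950 ns = 2.22578 ns
d = vΔt = 0.9500c × 2.22578 ns = 2.84810×10^8 m/s × 2.22578×10^-9 s = 0.6339 m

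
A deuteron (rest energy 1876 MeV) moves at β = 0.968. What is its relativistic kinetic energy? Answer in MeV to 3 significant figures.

γ = 1/√(1 − 0.968²) = 3.9849
K = (γ − 1)m₀c² = (3.9849 − 1) × 1876 MeV = 2.9849 × 1876 MeV = 5600 MeV

K ≈ 5600 MeV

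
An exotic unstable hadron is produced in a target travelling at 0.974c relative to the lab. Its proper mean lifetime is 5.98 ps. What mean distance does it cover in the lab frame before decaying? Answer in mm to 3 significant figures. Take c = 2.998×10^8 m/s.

γ = 1/√(1 − 0.974²) = 4.4141
Dilated lifetime: Δt = γτ₀ = 4.4141 × 5.98 ps = 26.396 ps
d = vΔt = 0.974c × 26.396 ps = 2.9201×10^8 m/s × 2.6396×10^-11 s = 7.71 mm

d ≈ 7.71 mm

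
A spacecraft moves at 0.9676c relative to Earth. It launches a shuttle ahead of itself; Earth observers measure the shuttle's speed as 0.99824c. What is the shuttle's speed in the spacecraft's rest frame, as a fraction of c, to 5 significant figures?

Inverse velocity addition: u' = (u − v)/(1 − uv/c²)
= (0.99824 − 0.9676)/(1 − 0.99824×0.9676) = 0.030640/0.03410298 = 0.89846

u' ≈ 0.89846c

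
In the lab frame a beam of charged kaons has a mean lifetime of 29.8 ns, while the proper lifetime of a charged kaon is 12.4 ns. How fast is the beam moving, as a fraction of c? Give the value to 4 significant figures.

β ≈ 0.9093

γ = Δt/τ₀ = 29.8/12.4 = 2.40323
β = √(1 − 1/γ²) = √(1 − 1/2.40323²) = 0.9093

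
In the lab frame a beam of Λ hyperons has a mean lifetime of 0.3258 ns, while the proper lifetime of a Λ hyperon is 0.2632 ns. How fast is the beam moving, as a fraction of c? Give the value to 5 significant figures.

γ = Δt/τ₀ = 0.3258/0.2632 = 1.237842
β = √(1 − 1/γ²) = √(1 − 1/1.237842²) = 0.58938

β ≈ 0.58938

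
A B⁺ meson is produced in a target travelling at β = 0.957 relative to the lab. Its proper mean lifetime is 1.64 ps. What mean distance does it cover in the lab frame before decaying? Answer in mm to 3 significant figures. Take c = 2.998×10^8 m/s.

d ≈ 1.62 mm

γ = 1/√(1 − 0.957²) = 3.4472
Dilated lifetime: Δt = γτ₀ = 3.4472 × 1.64 ps = 5.6535 ps
d = vΔt = 0.957c × 5.6535 ps = 2.8691×10^8 m/s × 5.6535×10^-12 s = 1.62 mm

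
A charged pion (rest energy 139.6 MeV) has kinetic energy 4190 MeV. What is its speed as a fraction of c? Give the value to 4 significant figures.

β ≈ 0.9995

γ = 1 + K/(m₀c²) = 1 + 4190/139.6 = 31.0143
β = √(1 − 1/γ²) = 0.9995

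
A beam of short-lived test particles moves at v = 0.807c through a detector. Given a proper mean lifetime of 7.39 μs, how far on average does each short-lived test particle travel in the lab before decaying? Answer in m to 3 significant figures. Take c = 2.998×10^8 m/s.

γ = 1/√(1 − 0.807²) = 1.6933
Dilated lifetime: Δt = γτ₀ = 1.6933 × 7.39 μs = 12.514 μs
d = vΔt = 0.807c × 12.514 μs = 2.4194×10^8 m/s × 1.2514×10^-5 s = 3030 m

d ≈ 3030 m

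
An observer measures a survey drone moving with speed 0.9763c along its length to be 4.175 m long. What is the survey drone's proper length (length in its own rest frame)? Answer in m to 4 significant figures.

γ = 1/√(1 − 0.9763²) = 4.62061
L₀ = γL = 4.62061 × 4.175 = 19.29 m

L₀ ≈ 19.29 m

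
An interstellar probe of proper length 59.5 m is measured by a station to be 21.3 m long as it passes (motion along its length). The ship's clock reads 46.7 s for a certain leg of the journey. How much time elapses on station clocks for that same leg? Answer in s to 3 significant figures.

Δt ≈ 130 s

Length contraction ⇒ γ = L₀/L = 59.5/21.3 = 2.7934
Time dilation: Δt = γτ₀ = 2.7934 × 46.7 s = 130 s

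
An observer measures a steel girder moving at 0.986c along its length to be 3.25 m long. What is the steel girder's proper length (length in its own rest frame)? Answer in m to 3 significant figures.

γ = 1/√(1 − 0.986²) = 5.9972
L₀ = γL = 5.9972 × 3.25 = 19.5 m

L₀ ≈ 19.5 m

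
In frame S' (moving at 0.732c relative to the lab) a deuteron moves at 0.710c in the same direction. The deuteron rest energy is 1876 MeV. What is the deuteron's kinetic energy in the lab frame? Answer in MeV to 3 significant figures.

u_lab = (0.710 + 0.732)/(1 + 0.710×0.732) = 0.948859
γ = 1/√(1 − 0.948859²) = 3.1676
K = (γ − 1)m₀c² = (3.1676 − 1) × 1876 = 2.1676 × 1876 = 4070 MeV

K ≈ 4070 MeV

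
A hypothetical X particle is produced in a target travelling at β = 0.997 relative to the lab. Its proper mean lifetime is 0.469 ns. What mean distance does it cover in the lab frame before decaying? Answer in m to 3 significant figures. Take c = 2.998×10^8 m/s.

γ = 1/√(1 − 0.997²) = 12.920
Dilated lifetime: Δt = γτ₀ = 12.920 × 0.469 ns = 6.0593 ns
d = vΔt = 0.997c × 6.0593 ns = 2.9890×10^8 m/s × 6.0593×10^-9 s = 1.81 m

d ≈ 1.81 m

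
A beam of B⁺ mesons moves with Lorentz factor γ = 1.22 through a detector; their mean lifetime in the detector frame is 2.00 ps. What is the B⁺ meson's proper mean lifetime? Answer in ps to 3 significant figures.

γ = 1.22 (given)
Proper time: τ₀ = Δt/γ = 2.00/1.22 = 1.64 ps

τ₀ ≈ 1.64 ps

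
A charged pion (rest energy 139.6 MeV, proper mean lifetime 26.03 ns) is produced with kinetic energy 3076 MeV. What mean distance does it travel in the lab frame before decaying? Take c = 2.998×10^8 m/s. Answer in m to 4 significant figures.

d ≈ 179.6 m

γ = 1 + K/(m₀c²) = 1 + 3076/139.6 = 23.0344
β = √(1 − 1/γ²) = 0.999057
Dilated lifetime: γτ₀ = 23.0344 × 26.03 ns = 599.585 ns
d = βc·γτ₀ = 0.999057 × (2.998×10^8 m/s) × 5.99585×10^-7 s = 179.6 m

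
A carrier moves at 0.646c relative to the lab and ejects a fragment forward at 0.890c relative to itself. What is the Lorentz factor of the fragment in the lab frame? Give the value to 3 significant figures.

γ ≈ 4.53

u_lab = (0.890 + 0.646)/(1 + 0.890×0.646) = 1.536/1.57494 = 0.975275
γ = 1/√(1 − 0.975275²) = 4.53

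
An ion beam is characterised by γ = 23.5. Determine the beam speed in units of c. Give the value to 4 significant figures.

β ≈ 0.9991

β = √(1 − 1/γ²) = √(1 − 1/23.5²) = √(0.998189) = 0.9991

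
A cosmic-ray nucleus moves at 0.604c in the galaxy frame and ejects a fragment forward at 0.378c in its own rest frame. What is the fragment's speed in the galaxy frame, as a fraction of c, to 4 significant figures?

Compose boost 2: (0.378 + 0.604)/(1 + 0.378×0.604) = 0.9820/1.22831 = 0.7995

u ≈ 0.7995c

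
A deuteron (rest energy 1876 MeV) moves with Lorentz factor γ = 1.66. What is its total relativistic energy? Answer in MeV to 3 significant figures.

γ = 1.66 (given)
E = γm₀c² = 1.66 × 1876 MeV = 3110 MeV

E ≈ 3110 MeV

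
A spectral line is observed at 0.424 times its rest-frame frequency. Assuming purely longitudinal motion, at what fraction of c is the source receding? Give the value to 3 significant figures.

β ≈ 0.695

f_obs/f_src = √((1−β)/(1+β)) = 0.424  ⇒  (1−β)/(1+β) = 0.17978
β = |1 − D²|/(1 + D²) = |1 − 0.17978|/(1 + 0.17978) = 0.695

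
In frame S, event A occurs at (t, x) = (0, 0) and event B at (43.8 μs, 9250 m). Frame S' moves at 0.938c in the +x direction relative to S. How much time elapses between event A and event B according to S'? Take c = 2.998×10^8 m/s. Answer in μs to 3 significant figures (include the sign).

γ = 1/√(1 − 0.938²) = 2.8849
Δt' = γ(Δt − vΔx/c²) = 2.8849 × (43.8 μs − 0.938×9250 m / (2.998×10^8 m/s))
= 2.8849 × (14.859 μs) = 42.9 μs

Δt' ≈ 42.9 μs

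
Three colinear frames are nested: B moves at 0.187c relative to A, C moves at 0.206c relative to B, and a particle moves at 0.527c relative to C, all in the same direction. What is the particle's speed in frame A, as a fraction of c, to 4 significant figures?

Compose boost 2: (0.206 + 0.187)/(1 + 0.206×0.187) = 0.3930/1.03852 = 0.378422
Compose boost 3: (0.527 + 0.378422)/(1 + 0.527×0.378422) = 0.905422/1.19943 = 0.7549

u ≈ 0.7549c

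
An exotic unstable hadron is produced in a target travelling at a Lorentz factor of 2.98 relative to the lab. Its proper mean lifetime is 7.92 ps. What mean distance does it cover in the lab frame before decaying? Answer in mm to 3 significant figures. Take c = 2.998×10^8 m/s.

β = √(1 − 1/γ²) = √(1 − 1/2.98²) = 0.94202
Dilated lifetime: Δt = γτ₀ = 2.98 × 7.92 ps = 23.602 ps
d = vΔt = 0.94202c × 23.602 ps = 2.8242×10^8 m/s × 2.3602×10^-11 s = 6.67 mm

d ≈ 6.67 mm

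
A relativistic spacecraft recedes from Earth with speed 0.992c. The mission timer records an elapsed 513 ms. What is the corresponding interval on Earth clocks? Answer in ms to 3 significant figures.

Δt ≈ 4060 ms

γ = 1/√(1 − 0.992²) = 7.9216
Time dilation: Δt = γτ₀ = 7.9216 × 513 ms = 4060 ms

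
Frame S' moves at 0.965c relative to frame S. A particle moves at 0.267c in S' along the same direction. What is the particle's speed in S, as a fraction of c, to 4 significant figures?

Relativistic velocity addition: u = (u' + v)/(1 + u'v/c²)
= (0.267 + 0.965)/(1 + 0.267×0.965) = 1.232/1.25765 = 0.9796

u ≈ 0.9796c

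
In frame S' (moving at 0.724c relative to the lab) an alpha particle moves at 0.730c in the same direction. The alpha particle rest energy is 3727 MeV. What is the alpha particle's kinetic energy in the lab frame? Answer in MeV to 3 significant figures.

K ≈ 8360 MeV

u_lab = (0.730 + 0.724)/(1 + 0.730×0.724) = 0.951247
γ = 1/√(1 − 0.951247²) = 3.2422
K = (γ − 1)m₀c² = (3.2422 − 1) × 3727 = 2.2422 × 3727 = 8360 MeV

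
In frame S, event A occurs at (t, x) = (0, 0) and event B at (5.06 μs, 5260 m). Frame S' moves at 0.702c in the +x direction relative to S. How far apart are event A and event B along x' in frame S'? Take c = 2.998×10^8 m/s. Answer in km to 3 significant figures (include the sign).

γ = 1/√(1 − 0.702²) = 1.4041
Δx' = γ(Δx − vΔt) = 1.4041 × (5260 m − 0.702×(2.998×10^8 m/s)×5.06×10^-6 s)
= 1.4041 × (4195.1 m) = 5.89 km

Δx' ≈ 5.89 km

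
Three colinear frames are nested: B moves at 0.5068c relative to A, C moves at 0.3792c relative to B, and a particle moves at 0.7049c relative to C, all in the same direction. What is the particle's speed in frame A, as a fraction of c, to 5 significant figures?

u ≈ 0.95027c

Compose boost 2: (0.3792 + 0.5068)/(1 + 0.3792×0.5068) = 0.88600/1.192179 = 0.7431773
Compose boost 3: (0.7049 + 0.7431773)/(1 + 0.7049×0.7431773) = 1.448077/1.523866 = 0.95027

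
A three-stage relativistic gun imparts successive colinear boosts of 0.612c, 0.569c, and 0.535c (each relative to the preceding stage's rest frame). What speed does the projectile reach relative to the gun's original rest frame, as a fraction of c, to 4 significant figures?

u ≈ 0.9607c

Compose boost 2: (0.569 + 0.612)/(1 + 0.569×0.612) = 1.181/1.34823 = 0.875965
Compose boost 3: (0.535 + 0.875965)/(1 + 0.535×0.875965) = 1.41096/1.46864 = 0.9607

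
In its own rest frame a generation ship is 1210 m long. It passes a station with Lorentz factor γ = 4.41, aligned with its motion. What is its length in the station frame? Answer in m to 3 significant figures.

L ≈ 274 m

γ = 4.41 (given)
Length contraction: L = L₀/γ = 1210/4.41 = 274 m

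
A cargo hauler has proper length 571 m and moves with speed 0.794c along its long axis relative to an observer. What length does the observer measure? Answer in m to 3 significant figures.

L ≈ 347 m

γ = 1/√(1 − 0.794²) = 1.6450
Length contraction: L = L₀/γ = 571/1.6450 = 347 m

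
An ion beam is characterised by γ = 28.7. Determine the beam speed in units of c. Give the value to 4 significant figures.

β ≈ 0.9994

β = √(1 − 1/γ²) = √(1 − 1/28.7²) = √(0.998786) = 0.9994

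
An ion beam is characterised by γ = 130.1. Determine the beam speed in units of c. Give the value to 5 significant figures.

β = √(1 − 1/γ²) = √(1 − 1/130.1²) = √(0.9999409) = 0.99997

β ≈ 0.99997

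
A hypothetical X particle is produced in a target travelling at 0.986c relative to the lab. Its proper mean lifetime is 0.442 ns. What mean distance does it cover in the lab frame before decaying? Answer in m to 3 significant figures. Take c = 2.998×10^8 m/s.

d ≈ 0.784 m

γ = 1/√(1 − 0.986²) = 5.9972
Dilated lifetime: Δt = γτ₀ = 5.9972 × 0.442 ns = 2.6507 ns
d = vΔt = 0.986c × 2.6507 ns = 2.9560×10^8 m/s × 2.6507×10^-9 s = 0.784 m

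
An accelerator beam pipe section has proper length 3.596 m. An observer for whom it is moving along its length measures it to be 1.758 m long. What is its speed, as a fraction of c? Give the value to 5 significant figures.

γ = L₀/L = 3.596/1.758 = 2.045506
β = √(1 − 1/γ²) = 0.87235

β ≈ 0.87235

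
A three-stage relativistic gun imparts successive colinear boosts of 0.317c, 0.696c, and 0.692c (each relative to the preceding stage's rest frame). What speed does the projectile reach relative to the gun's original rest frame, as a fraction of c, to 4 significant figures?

Compose boost 2: (0.696 + 0.317)/(1 + 0.696×0.317) = 1.013/1.22063 = 0.829898
Compose boost 3: (0.692 + 0.829898)/(1 + 0.692×0.829898) = 1.52190/1.57429 = 0.9667

u ≈ 0.9667c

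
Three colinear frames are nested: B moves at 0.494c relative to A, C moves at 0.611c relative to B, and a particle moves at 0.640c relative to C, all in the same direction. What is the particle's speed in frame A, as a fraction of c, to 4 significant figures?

u ≈ 0.9647c

Compose boost 2: (0.611 + 0.494)/(1 + 0.611×0.494) = 1.105/1.30183 = 0.848803
Compose boost 3: (0.640 + 0.848803)/(1 + 0.640×0.848803) = 1.48880/1.54323 = 0.9647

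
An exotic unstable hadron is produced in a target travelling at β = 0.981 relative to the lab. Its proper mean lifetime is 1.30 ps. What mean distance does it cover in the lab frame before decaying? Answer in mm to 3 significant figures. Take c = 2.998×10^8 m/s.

γ = 1/√(1 − 0.981²) = 5.1544
Dilated lifetime: Δt = γτ₀ = 5.1544 × 1.30 ps = 6.7008 ps
d = vΔt = 0.981c × 6.7008 ps = 2.9410×10^8 m/s × 6.7008×10^-12 s = 1.97 mm

d ≈ 1.97 mm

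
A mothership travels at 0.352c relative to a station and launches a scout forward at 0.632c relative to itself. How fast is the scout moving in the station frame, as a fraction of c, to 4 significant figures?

Compose boost 2: (0.632 + 0.352)/(1 + 0.632×0.352) = 0.9840/1.22246 = 0.8049

u ≈ 0.8049c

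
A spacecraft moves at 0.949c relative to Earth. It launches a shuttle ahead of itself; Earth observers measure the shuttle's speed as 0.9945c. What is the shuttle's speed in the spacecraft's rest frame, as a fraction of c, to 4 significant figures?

u' ≈ 0.8093c

Inverse velocity addition: u' = (u − v)/(1 − uv/c²)
= (0.9945 − 0.949)/(1 − 0.9945×0.949) = 0.04550/0.0562195 = 0.8093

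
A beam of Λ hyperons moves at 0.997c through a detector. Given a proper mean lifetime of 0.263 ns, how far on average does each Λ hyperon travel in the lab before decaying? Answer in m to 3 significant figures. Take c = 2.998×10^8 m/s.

γ = 1/√(1 − 0.997²) = 12.920
Dilated lifetime: Δt = γτ₀ = 12.920 × 0.263 ns = 3.3979 ns
d = vΔt = 0.997c × 3.3979 ns = 2.9890×10^8 m/s × 3.3979×10^-9 s = 1.02 m

d ≈ 1.02 m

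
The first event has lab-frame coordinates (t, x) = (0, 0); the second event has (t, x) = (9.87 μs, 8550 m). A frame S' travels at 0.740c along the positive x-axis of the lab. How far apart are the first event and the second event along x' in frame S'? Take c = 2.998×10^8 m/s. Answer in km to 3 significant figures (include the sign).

γ = 1/√(1 − 0.740²) = 1.4868
Δx' = γ(Δx − vΔt) = 1.4868 × (8550 m − 0.740×(2.998×10^8 m/s)×9.87×10^-6 s)
= 1.4868 × (6360.3 m) = 9.46 km

Δx' ≈ 9.46 km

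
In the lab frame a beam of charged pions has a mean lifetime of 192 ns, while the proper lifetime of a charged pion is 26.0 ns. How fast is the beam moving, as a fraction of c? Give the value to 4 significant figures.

γ = Δt/τ₀ = 192/26.0 = 7.38462
β = √(1 − 1/γ²) = √(1 − 1/7.38462²) = 0.9908

β ≈ 0.9908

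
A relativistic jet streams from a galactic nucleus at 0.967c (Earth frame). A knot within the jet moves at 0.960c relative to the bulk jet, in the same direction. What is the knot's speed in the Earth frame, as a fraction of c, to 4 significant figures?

Relativistic velocity addition: u = (u' + v)/(1 + u'v/c²)
= (0.960 + 0.967)/(1 + 0.960×0.967) = 1.927/1.92832 = 0.9993

u ≈ 0.9993c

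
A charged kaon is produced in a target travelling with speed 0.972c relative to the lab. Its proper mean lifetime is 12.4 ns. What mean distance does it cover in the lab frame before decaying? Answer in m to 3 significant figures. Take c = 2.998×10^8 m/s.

γ = 1/√(1 − 0.972²) = 4.2557
Dilated lifetime: Δt = γτ₀ = 4.2557 × 12.4 ns = 52.770 ns
d = vΔt = 0.972c × 52.770 ns = 2.9141×10^8 m/s × 5.2770×10^-8 s = 15.4 m

d ≈ 15.4 m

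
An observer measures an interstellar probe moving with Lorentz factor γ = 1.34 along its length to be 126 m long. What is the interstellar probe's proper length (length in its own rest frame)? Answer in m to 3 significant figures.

L₀ ≈ 169 m

γ = 1.34 (given)
L₀ = γL = 1.34 × 126 = 169 m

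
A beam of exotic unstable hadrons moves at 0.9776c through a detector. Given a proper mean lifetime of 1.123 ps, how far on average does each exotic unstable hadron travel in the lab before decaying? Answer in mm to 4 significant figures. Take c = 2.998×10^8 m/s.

γ = 1/√(1 − 0.9776²) = 4.75124
Dilated lifetime: Δt = γτ₀ = 4.75124 × 1.123 ps = 5.33564 ps
d = vΔt = 0.9776c × 5.33564 ps = 2.93084×10^8 m/s × 5.33564×10^-12 s = 1.564 mm

d ≈ 1.564 mm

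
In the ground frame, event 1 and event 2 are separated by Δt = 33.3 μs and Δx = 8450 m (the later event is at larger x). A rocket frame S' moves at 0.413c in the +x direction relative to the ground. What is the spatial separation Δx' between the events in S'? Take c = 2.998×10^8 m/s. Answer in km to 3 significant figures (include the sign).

γ = 1/√(1 − 0.413²) = 1.0980
Δx' = γ(Δx − vΔt) = 1.0980 × (8450 m − 0.413×(2.998×10^8 m/s)×33.3×10^-6 s)
= 1.0980 × (4326.9 m) = 4.75 km

Δx' ≈ 4.75 km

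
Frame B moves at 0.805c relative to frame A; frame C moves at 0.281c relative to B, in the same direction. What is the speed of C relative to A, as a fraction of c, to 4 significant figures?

Compose boost 2: (0.281 + 0.805)/(1 + 0.281×0.805) = 1.086/1.22620 = 0.8857

u ≈ 0.8857c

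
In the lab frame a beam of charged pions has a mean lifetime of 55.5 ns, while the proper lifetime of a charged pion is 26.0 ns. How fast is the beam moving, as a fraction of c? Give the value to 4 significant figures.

γ = Δt/τ₀ = 55.5/26.0 = 2.13462
β = √(1 − 1/γ²) = √(1 − 1/2.13462²) = 0.8835

β ≈ 0.8835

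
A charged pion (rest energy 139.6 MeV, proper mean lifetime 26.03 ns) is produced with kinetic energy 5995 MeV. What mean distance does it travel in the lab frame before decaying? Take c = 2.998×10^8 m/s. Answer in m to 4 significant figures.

γ = 1 + K/(m₀c²) = 1 + 5995/139.6 = 43.9441
β = √(1 − 1/γ²) = 0.999741
Dilated lifetime: γτ₀ = 43.9441 × 26.03 ns = 1143.87 ns
d = βc·γτ₀ = 0.999741 × (2.998×10^8 m/s) × 1.14387×10^-6 s = 342.8 m

d ≈ 342.8 m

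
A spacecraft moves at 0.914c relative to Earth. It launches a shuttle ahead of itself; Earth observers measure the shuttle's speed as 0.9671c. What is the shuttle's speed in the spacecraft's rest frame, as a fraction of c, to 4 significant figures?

Inverse velocity addition: u' = (u − v)/(1 − uv/c²)
= (0.9671 − 0.914)/(1 − 0.9671×0.914) = 0.05310/0.116071 = 0.4575

u' ≈ 0.4575c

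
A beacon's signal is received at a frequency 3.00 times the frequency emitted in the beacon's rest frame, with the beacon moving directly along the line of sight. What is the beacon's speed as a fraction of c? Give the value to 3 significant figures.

β ≈ 0.800

f_obs/f_src = √((1+β)/(1−β)) = 3.00  ⇒  (1+β)/(1−β) = 9.0000
β = |1 − D²|/(1 + D²) = |1 − 9.0000|/(1 + 9.0000) = 0.800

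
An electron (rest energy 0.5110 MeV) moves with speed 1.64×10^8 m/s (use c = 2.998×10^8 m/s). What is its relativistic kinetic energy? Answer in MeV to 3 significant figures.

K ≈ 0.0994 MeV

β = v/c = 1.64×10^8 / 2.998×10^8 = 0.54703
γ = 1/√(1 − 0.54703²) = 1.1946
K = (γ − 1)m₀c² = (1.1946 − 1) × 0.5110 MeV = 0.19458 × 0.5110 MeV = 0.0994 MeV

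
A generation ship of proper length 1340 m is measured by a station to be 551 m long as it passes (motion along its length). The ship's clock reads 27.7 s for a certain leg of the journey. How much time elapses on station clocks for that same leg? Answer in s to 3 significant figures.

Length contraction ⇒ γ = L₀/L = 1340/551 = 2.4319
Time dilation: Δt = γτ₀ = 2.4319 × 27.7 s = 67.4 s

Δt ≈ 67.4 s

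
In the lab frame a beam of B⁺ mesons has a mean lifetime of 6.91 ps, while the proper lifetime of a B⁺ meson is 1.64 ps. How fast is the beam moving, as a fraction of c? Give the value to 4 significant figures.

β ≈ 0.9714

γ = Δt/τ₀ = 6.91/1.64 = 4.21341
β = √(1 − 1/γ²) = √(1 − 1/4.21341²) = 0.9714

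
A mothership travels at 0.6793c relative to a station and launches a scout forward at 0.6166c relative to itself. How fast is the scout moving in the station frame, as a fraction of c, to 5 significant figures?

Compose boost 2: (0.6166 + 0.6793)/(1 + 0.6166×0.6793) = 1.2959/1.418856 = 0.91334

u ≈ 0.91334c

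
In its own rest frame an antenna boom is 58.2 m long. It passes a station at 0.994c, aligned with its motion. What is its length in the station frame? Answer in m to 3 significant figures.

γ = 1/√(1 − 0.994²) = 9.1424
Length contraction: L = L₀/γ = 58.2/9.1424 = 6.37 m

L ≈ 6.37 m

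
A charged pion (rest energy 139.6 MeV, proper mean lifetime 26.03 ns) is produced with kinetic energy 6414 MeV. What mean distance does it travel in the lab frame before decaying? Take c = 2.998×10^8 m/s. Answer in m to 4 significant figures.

d ≈ 366.3 m

γ = 1 + K/(m₀c²) = 1 + 6414/139.6 = 46.9456
β = √(1 − 1/γ²) = 0.999773
Dilated lifetime: γτ₀ = 46.9456 × 26.03 ns = 1221.99 ns
d = βc·γτ₀ = 0.999773 × (2.998×10^8 m/s) × 1.22199×10^-6 s = 366.3 m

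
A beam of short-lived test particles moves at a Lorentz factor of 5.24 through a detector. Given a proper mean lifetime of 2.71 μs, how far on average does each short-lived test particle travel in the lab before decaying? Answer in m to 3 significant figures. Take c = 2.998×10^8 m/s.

d ≈ 4180 m

β = √(1 − 1/γ²) = √(1 − 1/5.24²) = 0.98162
Dilated lifetime: Δt = γτ₀ = 5.24 × 2.71 μs = 14.200 μs
d = vΔt = 0.98162c × 14.200 μs = 2.9429×10^8 m/s × 1.4200×10^-5 s = 4180 m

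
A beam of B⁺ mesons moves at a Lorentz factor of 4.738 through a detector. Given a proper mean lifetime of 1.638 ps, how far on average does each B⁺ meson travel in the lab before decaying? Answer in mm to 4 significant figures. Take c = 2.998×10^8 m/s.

d ≈ 2.274 mm

β = √(1 − 1/γ²) = √(1 − 1/4.738²) = 0.977473
Dilated lifetime: Δt = γτ₀ = 4.738 × 1.638 ps = 7.76084 ps
d = vΔt = 0.977473c × 7.76084 ps = 2.93046×10^8 m/s × 7.76084×10^-12 s = 2.274 mm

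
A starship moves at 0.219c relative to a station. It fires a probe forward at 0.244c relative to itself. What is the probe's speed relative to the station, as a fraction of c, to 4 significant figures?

Relativistic velocity addition: u = (u' + v)/(1 + u'v/c²)
= (0.244 + 0.219)/(1 + 0.244×0.219) = 0.4630/1.05344 = 0.4395

u ≈ 0.4395c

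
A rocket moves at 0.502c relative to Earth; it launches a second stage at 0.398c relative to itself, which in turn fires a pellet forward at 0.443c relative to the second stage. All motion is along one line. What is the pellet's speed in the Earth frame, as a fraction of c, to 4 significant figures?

u ≈ 0.8955c

Compose boost 2: (0.398 + 0.502)/(1 + 0.398×0.502) = 0.9000/1.19980 = 0.750128
Compose boost 3: (0.443 + 0.750128)/(1 + 0.443×0.750128) = 1.19313/1.33231 = 0.8955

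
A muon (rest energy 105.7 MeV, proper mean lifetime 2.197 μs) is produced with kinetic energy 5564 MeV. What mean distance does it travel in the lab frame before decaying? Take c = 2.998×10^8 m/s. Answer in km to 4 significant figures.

γ = 1 + K/(m₀c²) = 1 + 5564/105.7 = 53.6395
β = √(1 − 1/γ²) = 0.999826
Dilated lifetime: γτ₀ = 53.6395 × 2.197 μs = 117.846 μs
d = βc·γτ₀ = 0.999826 × (2.998×10^8 m/s) × 0.000117846 s = 35.32 km

d ≈ 35.32 km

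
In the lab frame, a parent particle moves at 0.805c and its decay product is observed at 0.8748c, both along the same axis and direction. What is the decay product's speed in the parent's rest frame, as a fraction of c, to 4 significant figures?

Inverse velocity addition: u' = (u − v)/(1 − uv/c²)
= (0.8748 − 0.805)/(1 − 0.8748×0.805) = 0.06980/0.295786 = 0.2360

u' ≈ 0.2360c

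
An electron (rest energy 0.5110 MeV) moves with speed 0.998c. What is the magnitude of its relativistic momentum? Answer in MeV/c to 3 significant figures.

γ = 1/√(1 − 0.998²) = 15.819
p = γβm₀c = 15.819 × 0.998 × 0.5110 MeV/c = 8.07 MeV/c

p ≈ 8.07 MeV/c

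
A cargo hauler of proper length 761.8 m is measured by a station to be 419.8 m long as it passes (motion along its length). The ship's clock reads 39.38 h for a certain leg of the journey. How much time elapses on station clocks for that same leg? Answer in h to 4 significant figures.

Length contraction ⇒ γ = L₀/L = 761.8/419.8 = 1.81467
Time dilation: Δt = γτ₀ = 1.81467 × 39.38 h = 71.46 h

Δt ≈ 71.46 h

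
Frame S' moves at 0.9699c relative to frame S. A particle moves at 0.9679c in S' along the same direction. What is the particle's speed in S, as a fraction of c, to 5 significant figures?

u ≈ 0.99950c

Relativistic velocity addition: u = (u' + v)/(1 + u'v/c²)
= (0.9679 + 0.9699)/(1 + 0.9679×0.9699) = 1.9378/1.938766 = 0.99950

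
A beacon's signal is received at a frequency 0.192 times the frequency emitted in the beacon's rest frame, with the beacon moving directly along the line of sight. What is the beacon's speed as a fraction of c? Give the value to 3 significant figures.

f_obs/f_src = √((1−β)/(1+β)) = 0.192  ⇒  (1−β)/(1+β) = 0.036864
β = |1 − D²|/(1 + D²) = |1 − 0.036864|/(1 + 0.036864) = 0.929

β ≈ 0.929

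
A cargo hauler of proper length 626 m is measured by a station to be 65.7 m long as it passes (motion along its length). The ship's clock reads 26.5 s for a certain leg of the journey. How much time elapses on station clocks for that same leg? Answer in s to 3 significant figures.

Length contraction ⇒ γ = L₀/L = 626/65.7 = 9.5282
Time dilation: Δt = γτ₀ = 9.5282 × 26.5 s = 252 s

Δt ≈ 252 s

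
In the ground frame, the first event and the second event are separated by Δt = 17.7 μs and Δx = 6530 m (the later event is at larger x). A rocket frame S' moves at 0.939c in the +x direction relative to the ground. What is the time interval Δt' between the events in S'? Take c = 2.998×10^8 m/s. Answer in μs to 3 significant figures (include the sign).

Δt' ≈ -8.00 μs

γ = 1/√(1 − 0.939²) = 2.9077
Δt' = γ(Δt − vΔx/c²) = 2.9077 × (17.7 μs − 0.939×6530 m / (2.998×10^8 m/s))
= 2.9077 × (-2.7525 μs) = -8.00 μs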